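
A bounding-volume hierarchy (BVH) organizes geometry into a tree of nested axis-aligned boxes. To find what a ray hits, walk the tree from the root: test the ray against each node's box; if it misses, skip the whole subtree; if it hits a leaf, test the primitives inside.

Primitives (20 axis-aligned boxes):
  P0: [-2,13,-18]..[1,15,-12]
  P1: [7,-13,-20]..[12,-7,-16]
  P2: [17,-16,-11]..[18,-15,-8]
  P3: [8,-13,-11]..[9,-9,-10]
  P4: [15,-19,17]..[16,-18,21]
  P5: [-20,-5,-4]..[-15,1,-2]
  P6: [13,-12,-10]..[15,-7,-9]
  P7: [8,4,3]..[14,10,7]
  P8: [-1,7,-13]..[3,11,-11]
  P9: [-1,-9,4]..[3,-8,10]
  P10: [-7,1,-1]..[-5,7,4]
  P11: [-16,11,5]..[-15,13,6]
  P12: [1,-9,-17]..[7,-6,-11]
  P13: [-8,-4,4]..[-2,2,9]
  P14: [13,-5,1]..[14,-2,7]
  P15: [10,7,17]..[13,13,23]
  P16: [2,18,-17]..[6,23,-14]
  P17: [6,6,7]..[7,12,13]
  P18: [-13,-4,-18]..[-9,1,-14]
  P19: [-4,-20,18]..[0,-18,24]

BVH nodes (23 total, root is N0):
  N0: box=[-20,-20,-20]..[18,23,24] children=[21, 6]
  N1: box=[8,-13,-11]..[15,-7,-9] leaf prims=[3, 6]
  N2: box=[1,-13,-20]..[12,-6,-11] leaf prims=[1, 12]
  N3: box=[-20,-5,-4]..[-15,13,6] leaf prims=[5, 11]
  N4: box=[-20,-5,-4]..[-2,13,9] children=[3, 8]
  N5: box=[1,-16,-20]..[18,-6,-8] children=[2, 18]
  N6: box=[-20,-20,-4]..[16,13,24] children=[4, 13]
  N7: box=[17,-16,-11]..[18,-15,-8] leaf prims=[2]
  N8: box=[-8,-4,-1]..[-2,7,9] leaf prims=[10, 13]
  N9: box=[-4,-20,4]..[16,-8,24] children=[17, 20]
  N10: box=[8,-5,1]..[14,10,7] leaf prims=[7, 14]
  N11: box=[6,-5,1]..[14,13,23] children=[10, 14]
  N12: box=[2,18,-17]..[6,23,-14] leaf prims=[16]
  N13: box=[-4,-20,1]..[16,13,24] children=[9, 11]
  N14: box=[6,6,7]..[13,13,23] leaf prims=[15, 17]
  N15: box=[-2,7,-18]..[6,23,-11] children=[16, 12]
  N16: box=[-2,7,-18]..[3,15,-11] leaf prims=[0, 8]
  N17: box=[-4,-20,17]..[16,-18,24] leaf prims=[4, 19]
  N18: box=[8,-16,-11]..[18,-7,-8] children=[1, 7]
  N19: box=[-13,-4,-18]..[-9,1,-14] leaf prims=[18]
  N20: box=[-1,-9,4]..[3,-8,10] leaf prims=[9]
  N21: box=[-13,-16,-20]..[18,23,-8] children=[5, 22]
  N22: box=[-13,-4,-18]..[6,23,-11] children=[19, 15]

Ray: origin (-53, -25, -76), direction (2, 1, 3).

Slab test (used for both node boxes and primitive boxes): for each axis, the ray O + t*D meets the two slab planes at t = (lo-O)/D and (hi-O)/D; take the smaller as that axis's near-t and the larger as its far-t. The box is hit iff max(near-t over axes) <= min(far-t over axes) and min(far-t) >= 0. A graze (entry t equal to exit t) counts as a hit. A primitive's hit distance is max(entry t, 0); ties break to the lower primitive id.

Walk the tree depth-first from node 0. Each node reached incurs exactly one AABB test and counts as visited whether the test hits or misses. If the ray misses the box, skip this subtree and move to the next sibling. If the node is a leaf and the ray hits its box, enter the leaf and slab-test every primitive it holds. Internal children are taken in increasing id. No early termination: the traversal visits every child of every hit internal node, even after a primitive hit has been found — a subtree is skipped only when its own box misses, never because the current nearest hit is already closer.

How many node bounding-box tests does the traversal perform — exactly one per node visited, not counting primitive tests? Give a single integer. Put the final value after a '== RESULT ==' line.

Trace the traversal:
N0 x:[33/2,71/2] y:[5,48] z:[56/3,100/3] -> hit [56/3,100/3], descend [6, 21]
  N6 x:[33/2,69/2] y:[5,38] z:[24,100/3] -> hit [24,100/3], descend [4, 13]
    N4 x:[33/2,51/2] y:[20,38] z:[24,85/3] -> hit [24,51/2], descend [3, 8]
      N3 x:[33/2,19] y:[20,38] z:[24,82/3] -> miss, prune
      N8 x:[45/2,51/2] y:[21,32] z:[25,85/3] -> hit [25,51/2] leaf, test {P10(miss), P13(miss)}
    N13 x:[49/2,69/2] y:[5,38] z:[77/3,100/3] -> hit [77/3,100/3], descend [9, 11]
      N9 x:[49/2,69/2] y:[5,17] z:[80/3,100/3] -> miss, prune
      N11 x:[59/2,67/2] y:[20,38] z:[77/3,33] -> hit [59/2,33], descend [10, 14]
        N10 x:[61/2,67/2] y:[20,35] z:[77/3,83/3] -> miss, prune
        N14 x:[59/2,33] y:[31,38] z:[83/3,33] -> hit [31,33] leaf, test {P15@t=32, P17(miss)}
  N21 x:[20,71/2] y:[9,48] z:[56/3,68/3] -> hit [20,68/3], descend [5, 22]
    N5 x:[27,71/2] y:[9,19] z:[56/3,68/3] -> miss, prune
    N22 x:[20,59/2] y:[21,48] z:[58/3,65/3] -> hit [21,65/3], descend [15, 19]
      N15 x:[51/2,59/2] y:[32,48] z:[58/3,65/3] -> miss, prune
      N19 x:[20,22] y:[21,26] z:[58/3,62/3] -> miss, prune

15 AABB tests over nodes [0, 6, 4, 3, 8, 13, 9, 11, 10, 14, 21, 5, 22, 15, 19]; 2 leaves entered; closest P15.

== RESULT ==
15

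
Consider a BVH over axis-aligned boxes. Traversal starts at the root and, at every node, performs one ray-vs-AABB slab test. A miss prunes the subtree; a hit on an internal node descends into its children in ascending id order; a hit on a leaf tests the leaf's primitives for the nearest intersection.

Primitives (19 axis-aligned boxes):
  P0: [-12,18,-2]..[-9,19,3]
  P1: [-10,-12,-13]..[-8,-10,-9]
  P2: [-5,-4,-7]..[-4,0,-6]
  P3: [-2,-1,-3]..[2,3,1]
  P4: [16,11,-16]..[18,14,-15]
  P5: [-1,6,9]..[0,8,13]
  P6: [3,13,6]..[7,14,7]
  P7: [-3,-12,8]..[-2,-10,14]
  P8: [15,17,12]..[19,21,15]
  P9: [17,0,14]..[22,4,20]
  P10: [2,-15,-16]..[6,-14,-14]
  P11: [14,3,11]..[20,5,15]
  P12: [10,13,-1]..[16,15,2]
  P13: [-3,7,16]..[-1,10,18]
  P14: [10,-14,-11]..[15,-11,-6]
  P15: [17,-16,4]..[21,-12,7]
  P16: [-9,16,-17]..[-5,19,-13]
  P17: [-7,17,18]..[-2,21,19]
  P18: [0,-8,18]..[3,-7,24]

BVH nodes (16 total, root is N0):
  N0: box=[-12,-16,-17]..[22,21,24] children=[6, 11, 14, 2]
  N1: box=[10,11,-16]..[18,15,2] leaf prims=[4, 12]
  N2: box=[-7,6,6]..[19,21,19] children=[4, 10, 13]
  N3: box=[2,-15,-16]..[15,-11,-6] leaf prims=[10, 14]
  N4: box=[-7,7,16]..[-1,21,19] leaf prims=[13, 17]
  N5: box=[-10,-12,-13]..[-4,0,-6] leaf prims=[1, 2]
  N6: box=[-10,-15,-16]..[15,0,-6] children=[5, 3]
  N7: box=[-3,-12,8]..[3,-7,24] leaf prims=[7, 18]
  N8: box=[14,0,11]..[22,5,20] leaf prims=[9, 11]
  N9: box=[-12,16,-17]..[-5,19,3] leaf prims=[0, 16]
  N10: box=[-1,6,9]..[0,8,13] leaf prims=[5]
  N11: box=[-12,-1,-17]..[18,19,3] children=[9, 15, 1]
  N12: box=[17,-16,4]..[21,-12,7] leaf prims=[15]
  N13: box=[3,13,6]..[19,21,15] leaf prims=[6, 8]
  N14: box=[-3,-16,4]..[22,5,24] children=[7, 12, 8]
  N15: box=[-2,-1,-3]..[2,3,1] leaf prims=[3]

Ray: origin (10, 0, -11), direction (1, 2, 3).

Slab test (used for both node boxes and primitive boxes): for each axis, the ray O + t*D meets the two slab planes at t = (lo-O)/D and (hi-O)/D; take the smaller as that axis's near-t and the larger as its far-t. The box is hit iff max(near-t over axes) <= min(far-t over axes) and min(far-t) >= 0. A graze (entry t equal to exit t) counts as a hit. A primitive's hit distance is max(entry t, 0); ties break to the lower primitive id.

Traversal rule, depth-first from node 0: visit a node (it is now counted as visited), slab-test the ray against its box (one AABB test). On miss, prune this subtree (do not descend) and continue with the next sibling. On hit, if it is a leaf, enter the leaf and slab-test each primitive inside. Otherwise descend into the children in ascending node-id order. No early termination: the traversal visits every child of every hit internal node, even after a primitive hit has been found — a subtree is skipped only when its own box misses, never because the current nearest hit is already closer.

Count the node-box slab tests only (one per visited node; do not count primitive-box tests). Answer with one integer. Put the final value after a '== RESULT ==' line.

Walk:
N0 x:[-22,12] y:[-8,21/2] z:[-2,35/3] -> hit [-2,21/2], descend [2, 6, 11, 14]
  N2 x:[-17,9] y:[3,21/2] z:[17/3,10] -> hit [17/3,9], descend [4, 10, 13]
    N4 x:[-17,-11] y:[7/2,21/2] z:[9,10] -> miss, prune
    N10 x:[-11,-10] y:[3,4] z:[20/3,8] -> miss, prune
    N13 x:[-7,9] y:[13/2,21/2] z:[17/3,26/3] -> hit [13/2,26/3] leaf, test {P6(miss), P8@t=17/2}
  N6 x:[-20,5] y:[-15/2,0] z:[-5/3,5/3] -> hit [-5/3,0], descend [3, 5]
    N3 x:[-8,5] y:[-15/2,-11/2] z:[-5/3,5/3] -> miss, prune
    N5 x:[-20,-14] y:[-6,0] z:[-2/3,5/3] -> miss, prune
  N11 x:[-22,8] y:[-1/2,19/2] z:[-2,14/3] -> hit [-1/2,14/3], descend [1, 9, 15]
    N1 x:[0,8] y:[11/2,15/2] z:[-5/3,13/3] -> miss, prune
    N9 x:[-22,-15] y:[8,19/2] z:[-2,14/3] -> miss, prune
    N15 x:[-12,-8] y:[-1/2,3/2] z:[8/3,4] -> miss, prune
  N14 x:[-13,12] y:[-8,5/2] z:[5,35/3] -> miss, prune

13 AABB tests over nodes [0, 2, 4, 10, 13, 6, 3, 5, 11, 1, 9, 15, 14]; 1 leaf entered; closest P8.

== RESULT ==
13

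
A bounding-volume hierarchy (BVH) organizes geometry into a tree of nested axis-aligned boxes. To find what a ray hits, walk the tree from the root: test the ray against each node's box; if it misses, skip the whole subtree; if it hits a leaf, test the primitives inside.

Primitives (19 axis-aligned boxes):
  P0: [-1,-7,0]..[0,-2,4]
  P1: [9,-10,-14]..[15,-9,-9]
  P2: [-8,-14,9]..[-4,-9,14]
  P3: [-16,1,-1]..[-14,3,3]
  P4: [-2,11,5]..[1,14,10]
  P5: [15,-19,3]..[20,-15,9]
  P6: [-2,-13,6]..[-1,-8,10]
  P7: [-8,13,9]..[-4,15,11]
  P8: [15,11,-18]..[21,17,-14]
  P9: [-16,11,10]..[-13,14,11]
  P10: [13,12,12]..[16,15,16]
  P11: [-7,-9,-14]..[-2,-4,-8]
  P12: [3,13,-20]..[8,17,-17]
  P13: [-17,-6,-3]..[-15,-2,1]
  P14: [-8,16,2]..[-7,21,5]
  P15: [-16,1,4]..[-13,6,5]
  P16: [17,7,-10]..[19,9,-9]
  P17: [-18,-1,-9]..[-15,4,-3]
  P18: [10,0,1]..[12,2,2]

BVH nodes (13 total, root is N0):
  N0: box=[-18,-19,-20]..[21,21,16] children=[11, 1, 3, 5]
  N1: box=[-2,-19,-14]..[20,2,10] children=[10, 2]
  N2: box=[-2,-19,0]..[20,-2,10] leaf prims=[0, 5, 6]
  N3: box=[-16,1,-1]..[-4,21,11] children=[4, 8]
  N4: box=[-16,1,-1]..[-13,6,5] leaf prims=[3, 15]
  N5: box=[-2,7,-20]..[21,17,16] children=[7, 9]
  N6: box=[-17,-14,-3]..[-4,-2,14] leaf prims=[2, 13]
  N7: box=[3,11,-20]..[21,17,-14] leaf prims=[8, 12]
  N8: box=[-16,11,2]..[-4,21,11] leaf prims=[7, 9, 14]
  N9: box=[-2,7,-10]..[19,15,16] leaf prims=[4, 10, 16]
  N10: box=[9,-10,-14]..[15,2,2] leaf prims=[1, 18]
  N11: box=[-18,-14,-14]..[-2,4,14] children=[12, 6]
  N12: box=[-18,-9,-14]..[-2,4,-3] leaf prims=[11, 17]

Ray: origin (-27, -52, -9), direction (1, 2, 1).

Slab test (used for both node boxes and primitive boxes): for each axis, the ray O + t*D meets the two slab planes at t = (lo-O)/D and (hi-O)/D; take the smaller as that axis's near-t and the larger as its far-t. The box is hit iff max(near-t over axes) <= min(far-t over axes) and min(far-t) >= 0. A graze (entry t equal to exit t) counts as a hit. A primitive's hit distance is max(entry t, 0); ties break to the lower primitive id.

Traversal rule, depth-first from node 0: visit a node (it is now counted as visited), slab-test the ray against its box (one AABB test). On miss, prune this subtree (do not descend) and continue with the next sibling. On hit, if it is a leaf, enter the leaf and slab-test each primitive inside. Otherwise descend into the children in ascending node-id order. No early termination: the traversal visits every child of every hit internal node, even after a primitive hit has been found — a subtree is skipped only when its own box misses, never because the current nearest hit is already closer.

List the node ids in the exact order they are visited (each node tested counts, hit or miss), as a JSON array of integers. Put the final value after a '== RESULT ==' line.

Traverse from the root:
N0 x:[9,48] y:[33/2,73/2] z:[-11,25] -> hit [33/2,25], descend [1, 3, 5, 11]
  N1 x:[25,47] y:[33/2,27] z:[-5,19] -> miss, prune
  N3 x:[11,23] y:[53/2,73/2] z:[8,20] -> miss, prune
  N5 x:[25,48] y:[59/2,69/2] z:[-11,25] -> miss, prune
  N11 x:[9,25] y:[19,28] z:[-5,23] -> hit [19,23], descend [6, 12]
    N6 x:[10,23] y:[19,25] z:[6,23] -> hit [19,23] leaf, test {P2@t=19, P13(miss)}
    N12 x:[9,25] y:[43/2,28] z:[-5,6] -> miss, prune

order=[0, 1, 3, 5, 11, 6, 12]  |boxes|=7  |leaves|=1  hit=P2

== RESULT ==
[0, 1, 3, 5, 11, 6, 12]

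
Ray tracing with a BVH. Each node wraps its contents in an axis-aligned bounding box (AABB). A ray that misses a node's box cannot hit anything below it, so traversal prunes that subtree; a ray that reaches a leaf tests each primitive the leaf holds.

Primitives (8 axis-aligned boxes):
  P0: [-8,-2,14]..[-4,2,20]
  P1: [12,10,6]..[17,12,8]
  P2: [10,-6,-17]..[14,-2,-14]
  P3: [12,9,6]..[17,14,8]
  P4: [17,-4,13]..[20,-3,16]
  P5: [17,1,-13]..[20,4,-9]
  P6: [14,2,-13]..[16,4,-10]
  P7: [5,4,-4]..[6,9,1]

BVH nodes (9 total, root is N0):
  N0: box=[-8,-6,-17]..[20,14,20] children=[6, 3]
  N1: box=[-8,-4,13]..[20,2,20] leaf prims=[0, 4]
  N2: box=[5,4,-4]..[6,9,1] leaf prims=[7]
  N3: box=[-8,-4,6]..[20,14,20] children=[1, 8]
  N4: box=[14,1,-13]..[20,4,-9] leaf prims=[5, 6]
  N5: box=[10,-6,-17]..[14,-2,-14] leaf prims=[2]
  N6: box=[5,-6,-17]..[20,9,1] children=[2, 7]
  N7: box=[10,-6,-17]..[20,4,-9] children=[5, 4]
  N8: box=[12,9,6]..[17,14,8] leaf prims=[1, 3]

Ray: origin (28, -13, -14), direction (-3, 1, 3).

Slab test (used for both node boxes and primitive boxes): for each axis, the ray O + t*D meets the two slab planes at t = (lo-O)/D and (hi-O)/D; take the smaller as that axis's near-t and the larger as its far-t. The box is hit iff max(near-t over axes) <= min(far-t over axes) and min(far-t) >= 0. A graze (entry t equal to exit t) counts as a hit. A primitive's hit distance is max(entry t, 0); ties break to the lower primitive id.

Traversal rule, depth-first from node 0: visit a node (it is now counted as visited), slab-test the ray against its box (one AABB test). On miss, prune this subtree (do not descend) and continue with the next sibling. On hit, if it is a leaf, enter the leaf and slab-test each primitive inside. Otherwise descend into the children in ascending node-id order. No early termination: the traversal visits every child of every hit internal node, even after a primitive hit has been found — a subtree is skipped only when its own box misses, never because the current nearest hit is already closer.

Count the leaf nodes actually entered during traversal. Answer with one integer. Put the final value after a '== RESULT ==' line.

Trace the traversal:
N0 x:[8/3,12] y:[7,27] z:[-1,34/3] -> hit [7,34/3], descend [3, 6]
  N3 x:[8/3,12] y:[9,27] z:[20/3,34/3] -> hit [9,34/3], descend [1, 8]
    N1 x:[8/3,12] y:[9,15] z:[9,34/3] -> hit [9,34/3] leaf, test {P0@t=11, P4(miss)}
    N8 x:[11/3,16/3] y:[22,27] z:[20/3,22/3] -> miss, prune
  N6 x:[8/3,23/3] y:[7,22] z:[-1,5] -> miss, prune

Visited [0, 3, 1, 8, 6]. Tests: 5 box, 1 leaf. Nearest: P0.

== RESULT ==
1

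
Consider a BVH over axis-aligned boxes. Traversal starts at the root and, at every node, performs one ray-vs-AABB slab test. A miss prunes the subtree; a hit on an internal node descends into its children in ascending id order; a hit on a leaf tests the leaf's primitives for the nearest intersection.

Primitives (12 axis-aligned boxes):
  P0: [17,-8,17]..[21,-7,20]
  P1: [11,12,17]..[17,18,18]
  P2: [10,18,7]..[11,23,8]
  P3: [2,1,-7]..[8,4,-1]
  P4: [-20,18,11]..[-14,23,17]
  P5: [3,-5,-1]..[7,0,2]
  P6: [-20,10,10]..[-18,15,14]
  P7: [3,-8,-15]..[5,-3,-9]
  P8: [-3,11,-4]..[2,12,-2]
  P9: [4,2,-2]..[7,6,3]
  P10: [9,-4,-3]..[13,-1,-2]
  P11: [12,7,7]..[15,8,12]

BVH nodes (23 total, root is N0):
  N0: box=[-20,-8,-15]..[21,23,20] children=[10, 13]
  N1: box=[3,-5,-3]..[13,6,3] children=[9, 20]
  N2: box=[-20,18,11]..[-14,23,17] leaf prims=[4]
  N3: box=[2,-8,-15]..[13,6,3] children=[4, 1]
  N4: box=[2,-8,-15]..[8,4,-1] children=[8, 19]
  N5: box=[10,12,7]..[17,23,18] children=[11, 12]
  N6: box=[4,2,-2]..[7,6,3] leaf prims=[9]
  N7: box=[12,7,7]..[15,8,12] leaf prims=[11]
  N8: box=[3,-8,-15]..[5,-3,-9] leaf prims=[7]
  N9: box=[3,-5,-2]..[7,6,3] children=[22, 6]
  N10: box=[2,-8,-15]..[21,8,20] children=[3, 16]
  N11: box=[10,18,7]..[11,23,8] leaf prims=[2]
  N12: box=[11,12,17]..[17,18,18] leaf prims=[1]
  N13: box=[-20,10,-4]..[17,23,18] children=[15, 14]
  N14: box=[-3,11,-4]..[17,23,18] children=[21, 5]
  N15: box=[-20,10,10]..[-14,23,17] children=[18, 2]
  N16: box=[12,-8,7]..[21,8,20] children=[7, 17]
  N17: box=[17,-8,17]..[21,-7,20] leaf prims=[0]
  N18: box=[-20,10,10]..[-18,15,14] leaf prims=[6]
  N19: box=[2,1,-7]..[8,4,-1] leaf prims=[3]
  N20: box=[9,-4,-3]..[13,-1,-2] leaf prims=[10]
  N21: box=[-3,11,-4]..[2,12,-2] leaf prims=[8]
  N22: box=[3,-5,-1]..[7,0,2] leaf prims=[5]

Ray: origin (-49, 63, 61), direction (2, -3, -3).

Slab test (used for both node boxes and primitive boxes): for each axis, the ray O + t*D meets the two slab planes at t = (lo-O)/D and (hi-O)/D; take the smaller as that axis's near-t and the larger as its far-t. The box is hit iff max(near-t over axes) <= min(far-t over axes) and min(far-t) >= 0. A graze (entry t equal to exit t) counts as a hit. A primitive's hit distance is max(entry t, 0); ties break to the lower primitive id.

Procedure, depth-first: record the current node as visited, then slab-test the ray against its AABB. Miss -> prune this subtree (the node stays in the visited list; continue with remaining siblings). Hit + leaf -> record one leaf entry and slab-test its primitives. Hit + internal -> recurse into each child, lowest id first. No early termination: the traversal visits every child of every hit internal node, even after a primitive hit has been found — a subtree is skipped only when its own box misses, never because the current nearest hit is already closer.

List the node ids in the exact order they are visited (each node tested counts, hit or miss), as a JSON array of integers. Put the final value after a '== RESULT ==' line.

Walk:
N0 x:[29/2,35] y:[40/3,71/3] z:[41/3,76/3] -> hit [29/2,71/3], descend [10, 13]
  N10 x:[51/2,35] y:[55/3,71/3] z:[41/3,76/3] -> miss, prune
  N13 x:[29/2,33] y:[40/3,53/3] z:[43/3,65/3] -> hit [29/2,53/3], descend [14, 15]
    N14 x:[23,33] y:[40/3,52/3] z:[43/3,65/3] -> miss, prune
    N15 x:[29/2,35/2] y:[40/3,53/3] z:[44/3,17] -> hit [44/3,17], descend [2, 18]
      N2 x:[29/2,35/2] y:[40/3,15] z:[44/3,50/3] -> hit [44/3,15] leaf, test {P4@t=44/3}
      N18 x:[29/2,31/2] y:[16,53/3] z:[47/3,17] -> miss, prune

Visited [0, 10, 13, 14, 15, 2, 18]. Tests: 7 box, 1 leaf. Nearest: P4.

== RESULT ==
[0, 10, 13, 14, 15, 2, 18]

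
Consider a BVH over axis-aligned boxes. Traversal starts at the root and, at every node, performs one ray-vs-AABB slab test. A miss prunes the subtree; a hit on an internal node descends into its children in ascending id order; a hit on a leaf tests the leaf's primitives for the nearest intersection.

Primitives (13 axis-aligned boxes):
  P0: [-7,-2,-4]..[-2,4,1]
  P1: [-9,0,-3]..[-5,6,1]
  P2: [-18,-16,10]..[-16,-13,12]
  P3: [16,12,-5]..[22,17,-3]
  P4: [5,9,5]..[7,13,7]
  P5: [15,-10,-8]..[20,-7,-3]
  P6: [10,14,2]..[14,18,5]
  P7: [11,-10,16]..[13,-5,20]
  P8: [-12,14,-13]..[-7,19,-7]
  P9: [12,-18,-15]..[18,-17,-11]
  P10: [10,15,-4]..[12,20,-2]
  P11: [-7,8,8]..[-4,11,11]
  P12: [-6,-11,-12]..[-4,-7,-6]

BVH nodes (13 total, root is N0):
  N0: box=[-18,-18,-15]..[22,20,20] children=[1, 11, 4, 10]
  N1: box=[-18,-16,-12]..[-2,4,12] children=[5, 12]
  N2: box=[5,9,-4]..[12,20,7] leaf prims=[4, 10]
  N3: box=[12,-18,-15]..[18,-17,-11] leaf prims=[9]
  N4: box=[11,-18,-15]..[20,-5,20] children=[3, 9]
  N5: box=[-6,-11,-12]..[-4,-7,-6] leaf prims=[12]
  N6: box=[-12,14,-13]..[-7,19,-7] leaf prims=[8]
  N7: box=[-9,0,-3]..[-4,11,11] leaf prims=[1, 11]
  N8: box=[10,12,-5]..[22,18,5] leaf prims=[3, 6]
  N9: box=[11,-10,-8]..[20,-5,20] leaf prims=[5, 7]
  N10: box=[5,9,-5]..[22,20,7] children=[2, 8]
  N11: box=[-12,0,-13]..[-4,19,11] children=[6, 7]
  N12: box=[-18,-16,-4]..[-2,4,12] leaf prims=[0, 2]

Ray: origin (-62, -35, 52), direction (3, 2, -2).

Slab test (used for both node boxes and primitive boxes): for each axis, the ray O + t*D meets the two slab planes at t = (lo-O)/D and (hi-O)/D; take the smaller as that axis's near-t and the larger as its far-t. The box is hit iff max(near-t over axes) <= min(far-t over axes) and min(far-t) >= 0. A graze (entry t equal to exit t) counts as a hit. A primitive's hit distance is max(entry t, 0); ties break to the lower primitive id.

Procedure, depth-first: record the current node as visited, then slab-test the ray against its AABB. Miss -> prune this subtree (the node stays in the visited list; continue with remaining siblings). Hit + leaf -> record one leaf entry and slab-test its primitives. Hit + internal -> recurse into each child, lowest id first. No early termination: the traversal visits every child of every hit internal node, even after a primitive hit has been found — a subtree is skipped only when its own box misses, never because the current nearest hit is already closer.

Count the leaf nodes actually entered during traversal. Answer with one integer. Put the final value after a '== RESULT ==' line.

Walk:
N0 x:[44/3,28] y:[17/2,55/2] z:[16,67/2] -> hit [16,55/2], descend [1, 4, 10, 11]
  N1 x:[44/3,20] y:[19/2,39/2] z:[20,32] -> miss, prune
  N4 x:[73/3,82/3] y:[17/2,15] z:[16,67/2] -> miss, prune
  N10 x:[67/3,28] y:[22,55/2] z:[45/2,57/2] -> hit [45/2,55/2], descend [2, 8]
    N2 x:[67/3,74/3] y:[22,55/2] z:[45/2,28] -> hit [45/2,74/3] leaf, test {P4@t=45/2, P10(miss)}
    N8 x:[24,28] y:[47/2,53/2] z:[47/2,57/2] -> hit [24,53/2] leaf, test {P3(miss), P6@t=49/2}
  N11 x:[50/3,58/3] y:[35/2,27] z:[41/2,65/2] -> miss, prune

7 AABB tests over nodes [0, 1, 4, 10, 2, 8, 11]; 2 leaves entered; closest P4.

== RESULT ==
2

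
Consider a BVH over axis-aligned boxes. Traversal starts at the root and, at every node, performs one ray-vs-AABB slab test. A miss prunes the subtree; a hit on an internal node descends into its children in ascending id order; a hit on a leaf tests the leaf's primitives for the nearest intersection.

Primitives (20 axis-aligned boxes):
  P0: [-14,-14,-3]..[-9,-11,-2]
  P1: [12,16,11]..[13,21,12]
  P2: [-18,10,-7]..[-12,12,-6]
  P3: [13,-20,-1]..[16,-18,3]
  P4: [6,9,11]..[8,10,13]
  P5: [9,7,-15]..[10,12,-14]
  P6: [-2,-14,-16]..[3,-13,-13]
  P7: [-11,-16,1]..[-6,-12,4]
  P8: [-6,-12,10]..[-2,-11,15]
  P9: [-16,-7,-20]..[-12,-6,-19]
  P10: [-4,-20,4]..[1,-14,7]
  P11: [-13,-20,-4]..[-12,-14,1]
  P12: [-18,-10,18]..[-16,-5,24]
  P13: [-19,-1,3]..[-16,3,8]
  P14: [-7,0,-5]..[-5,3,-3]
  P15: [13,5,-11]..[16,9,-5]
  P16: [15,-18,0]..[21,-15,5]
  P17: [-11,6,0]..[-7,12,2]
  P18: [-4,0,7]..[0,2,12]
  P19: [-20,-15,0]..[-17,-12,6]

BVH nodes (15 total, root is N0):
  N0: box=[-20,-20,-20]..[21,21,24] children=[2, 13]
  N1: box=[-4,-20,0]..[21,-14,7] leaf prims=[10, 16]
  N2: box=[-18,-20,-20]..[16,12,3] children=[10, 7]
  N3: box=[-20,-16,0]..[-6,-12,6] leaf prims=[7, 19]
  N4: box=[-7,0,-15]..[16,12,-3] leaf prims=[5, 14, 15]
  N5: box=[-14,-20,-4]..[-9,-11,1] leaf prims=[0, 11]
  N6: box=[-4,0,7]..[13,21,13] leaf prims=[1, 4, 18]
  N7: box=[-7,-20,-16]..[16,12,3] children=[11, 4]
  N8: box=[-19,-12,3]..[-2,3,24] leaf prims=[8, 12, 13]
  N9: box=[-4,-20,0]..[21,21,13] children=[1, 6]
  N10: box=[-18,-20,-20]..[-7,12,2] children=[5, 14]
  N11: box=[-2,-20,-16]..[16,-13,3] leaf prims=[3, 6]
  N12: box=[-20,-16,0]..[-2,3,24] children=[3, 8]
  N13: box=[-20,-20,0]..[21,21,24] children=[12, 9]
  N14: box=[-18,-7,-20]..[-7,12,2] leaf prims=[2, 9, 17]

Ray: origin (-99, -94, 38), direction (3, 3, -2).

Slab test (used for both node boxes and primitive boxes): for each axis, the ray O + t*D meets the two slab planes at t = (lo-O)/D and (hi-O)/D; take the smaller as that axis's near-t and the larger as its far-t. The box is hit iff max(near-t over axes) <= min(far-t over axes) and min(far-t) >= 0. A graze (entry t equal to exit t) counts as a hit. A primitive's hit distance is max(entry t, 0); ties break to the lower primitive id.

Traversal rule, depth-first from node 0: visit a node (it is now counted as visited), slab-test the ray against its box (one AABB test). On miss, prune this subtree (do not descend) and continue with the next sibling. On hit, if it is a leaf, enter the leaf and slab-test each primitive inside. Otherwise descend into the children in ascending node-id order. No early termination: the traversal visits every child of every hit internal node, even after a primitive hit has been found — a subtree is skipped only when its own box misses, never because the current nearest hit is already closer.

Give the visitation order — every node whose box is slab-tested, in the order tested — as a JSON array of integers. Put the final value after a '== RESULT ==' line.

Trace the traversal:
N0 x:[79/3,40] y:[74/3,115/3] z:[7,29] -> hit [79/3,29], descend [2, 13]
  N2 x:[27,115/3] y:[74/3,106/3] z:[35/2,29] -> hit [27,29], descend [7, 10]
    N7 x:[92/3,115/3] y:[74/3,106/3] z:[35/2,27] -> miss, prune
    N10 x:[27,92/3] y:[74/3,106/3] z:[18,29] -> hit [27,29], descend [5, 14]
      N5 x:[85/3,30] y:[74/3,83/3] z:[37/2,21] -> miss, prune
      N14 x:[27,92/3] y:[29,106/3] z:[18,29] -> hit [29,29] leaf, test {P2(miss), P9@t=29, P17(miss)}
  N13 x:[79/3,40] y:[74/3,115/3] z:[7,19] -> miss, prune

7 AABB tests over nodes [0, 2, 7, 10, 5, 14, 13]; 1 leaf entered; closest P9.

== RESULT ==
[0, 2, 7, 10, 5, 14, 13]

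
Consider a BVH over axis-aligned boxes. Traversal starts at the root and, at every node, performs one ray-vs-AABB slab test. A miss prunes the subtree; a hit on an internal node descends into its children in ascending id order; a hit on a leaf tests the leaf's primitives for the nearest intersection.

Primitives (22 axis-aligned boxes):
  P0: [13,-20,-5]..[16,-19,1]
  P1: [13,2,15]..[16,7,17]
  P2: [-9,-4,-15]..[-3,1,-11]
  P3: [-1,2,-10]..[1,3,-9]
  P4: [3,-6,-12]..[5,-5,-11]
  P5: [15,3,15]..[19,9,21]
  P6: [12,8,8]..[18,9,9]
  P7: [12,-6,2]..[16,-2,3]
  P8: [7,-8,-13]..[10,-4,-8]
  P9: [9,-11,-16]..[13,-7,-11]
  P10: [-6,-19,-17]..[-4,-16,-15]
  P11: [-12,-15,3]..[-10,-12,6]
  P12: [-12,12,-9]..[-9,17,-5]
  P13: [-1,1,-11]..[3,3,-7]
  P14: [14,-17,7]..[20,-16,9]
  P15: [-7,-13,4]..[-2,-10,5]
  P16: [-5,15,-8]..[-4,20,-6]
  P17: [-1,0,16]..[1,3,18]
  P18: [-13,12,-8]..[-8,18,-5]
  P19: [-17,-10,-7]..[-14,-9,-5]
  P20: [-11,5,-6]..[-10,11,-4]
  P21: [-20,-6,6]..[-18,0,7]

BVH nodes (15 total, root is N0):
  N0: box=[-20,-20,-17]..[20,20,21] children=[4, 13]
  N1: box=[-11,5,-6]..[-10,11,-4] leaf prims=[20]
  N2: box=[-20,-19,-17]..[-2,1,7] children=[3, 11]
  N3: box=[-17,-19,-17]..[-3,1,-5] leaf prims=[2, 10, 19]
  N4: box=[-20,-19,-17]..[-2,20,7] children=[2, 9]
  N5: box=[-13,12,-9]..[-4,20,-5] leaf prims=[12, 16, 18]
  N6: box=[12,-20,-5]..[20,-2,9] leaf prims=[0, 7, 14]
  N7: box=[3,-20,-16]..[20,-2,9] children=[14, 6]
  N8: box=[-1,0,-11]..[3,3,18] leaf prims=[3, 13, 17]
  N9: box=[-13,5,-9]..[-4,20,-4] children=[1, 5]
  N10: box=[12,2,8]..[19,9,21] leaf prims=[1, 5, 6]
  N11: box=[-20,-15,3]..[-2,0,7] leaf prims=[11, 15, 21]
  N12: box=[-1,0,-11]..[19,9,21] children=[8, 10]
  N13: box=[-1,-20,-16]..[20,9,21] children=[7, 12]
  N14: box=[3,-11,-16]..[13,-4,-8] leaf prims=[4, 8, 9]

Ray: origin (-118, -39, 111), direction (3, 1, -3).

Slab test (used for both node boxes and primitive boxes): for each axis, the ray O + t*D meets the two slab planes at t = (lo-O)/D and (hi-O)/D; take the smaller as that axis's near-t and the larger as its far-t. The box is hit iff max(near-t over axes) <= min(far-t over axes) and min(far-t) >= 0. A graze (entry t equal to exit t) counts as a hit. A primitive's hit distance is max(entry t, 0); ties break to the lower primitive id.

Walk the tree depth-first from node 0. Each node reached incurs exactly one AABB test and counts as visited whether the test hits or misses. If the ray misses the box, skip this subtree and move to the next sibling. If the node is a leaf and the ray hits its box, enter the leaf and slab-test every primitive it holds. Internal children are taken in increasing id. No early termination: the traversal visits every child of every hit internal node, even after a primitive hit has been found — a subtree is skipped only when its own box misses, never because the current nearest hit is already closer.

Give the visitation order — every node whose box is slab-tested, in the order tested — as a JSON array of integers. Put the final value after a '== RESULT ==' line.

Walk:
N0 x:[98/3,46] y:[19,59] z:[30,128/3] -> hit [98/3,128/3], descend [4, 13]
  N4 x:[98/3,116/3] y:[20,59] z:[104/3,128/3] -> hit [104/3,116/3], descend [2, 9]
    N2 x:[98/3,116/3] y:[20,40] z:[104/3,128/3] -> hit [104/3,116/3], descend [3, 11]
      N3 x:[101/3,115/3] y:[20,40] z:[116/3,128/3] -> miss, prune
      N11 x:[98/3,116/3] y:[24,39] z:[104/3,36] -> hit [104/3,36] leaf, test {P11(miss), P15(miss), P21(miss)}
    N9 x:[35,38] y:[44,59] z:[115/3,40] -> miss, prune
  N13 x:[39,46] y:[19,48] z:[30,127/3] -> hit [39,127/3], descend [7, 12]
    N7 x:[121/3,46] y:[19,37] z:[34,127/3] -> miss, prune
    N12 x:[39,137/3] y:[39,48] z:[30,122/3] -> hit [39,122/3], descend [8, 10]
      N8 x:[39,121/3] y:[39,42] z:[31,122/3] -> hit [39,121/3] leaf, test {P3(miss), P13@t=40, P17(miss)}
      N10 x:[130/3,137/3] y:[41,48] z:[30,103/3] -> miss, prune

order=[0, 4, 2, 3, 11, 9, 13, 7, 12, 8, 10]  |boxes|=11  |leaves|=2  hit=P13

== RESULT ==
[0, 4, 2, 3, 11, 9, 13, 7, 12, 8, 10]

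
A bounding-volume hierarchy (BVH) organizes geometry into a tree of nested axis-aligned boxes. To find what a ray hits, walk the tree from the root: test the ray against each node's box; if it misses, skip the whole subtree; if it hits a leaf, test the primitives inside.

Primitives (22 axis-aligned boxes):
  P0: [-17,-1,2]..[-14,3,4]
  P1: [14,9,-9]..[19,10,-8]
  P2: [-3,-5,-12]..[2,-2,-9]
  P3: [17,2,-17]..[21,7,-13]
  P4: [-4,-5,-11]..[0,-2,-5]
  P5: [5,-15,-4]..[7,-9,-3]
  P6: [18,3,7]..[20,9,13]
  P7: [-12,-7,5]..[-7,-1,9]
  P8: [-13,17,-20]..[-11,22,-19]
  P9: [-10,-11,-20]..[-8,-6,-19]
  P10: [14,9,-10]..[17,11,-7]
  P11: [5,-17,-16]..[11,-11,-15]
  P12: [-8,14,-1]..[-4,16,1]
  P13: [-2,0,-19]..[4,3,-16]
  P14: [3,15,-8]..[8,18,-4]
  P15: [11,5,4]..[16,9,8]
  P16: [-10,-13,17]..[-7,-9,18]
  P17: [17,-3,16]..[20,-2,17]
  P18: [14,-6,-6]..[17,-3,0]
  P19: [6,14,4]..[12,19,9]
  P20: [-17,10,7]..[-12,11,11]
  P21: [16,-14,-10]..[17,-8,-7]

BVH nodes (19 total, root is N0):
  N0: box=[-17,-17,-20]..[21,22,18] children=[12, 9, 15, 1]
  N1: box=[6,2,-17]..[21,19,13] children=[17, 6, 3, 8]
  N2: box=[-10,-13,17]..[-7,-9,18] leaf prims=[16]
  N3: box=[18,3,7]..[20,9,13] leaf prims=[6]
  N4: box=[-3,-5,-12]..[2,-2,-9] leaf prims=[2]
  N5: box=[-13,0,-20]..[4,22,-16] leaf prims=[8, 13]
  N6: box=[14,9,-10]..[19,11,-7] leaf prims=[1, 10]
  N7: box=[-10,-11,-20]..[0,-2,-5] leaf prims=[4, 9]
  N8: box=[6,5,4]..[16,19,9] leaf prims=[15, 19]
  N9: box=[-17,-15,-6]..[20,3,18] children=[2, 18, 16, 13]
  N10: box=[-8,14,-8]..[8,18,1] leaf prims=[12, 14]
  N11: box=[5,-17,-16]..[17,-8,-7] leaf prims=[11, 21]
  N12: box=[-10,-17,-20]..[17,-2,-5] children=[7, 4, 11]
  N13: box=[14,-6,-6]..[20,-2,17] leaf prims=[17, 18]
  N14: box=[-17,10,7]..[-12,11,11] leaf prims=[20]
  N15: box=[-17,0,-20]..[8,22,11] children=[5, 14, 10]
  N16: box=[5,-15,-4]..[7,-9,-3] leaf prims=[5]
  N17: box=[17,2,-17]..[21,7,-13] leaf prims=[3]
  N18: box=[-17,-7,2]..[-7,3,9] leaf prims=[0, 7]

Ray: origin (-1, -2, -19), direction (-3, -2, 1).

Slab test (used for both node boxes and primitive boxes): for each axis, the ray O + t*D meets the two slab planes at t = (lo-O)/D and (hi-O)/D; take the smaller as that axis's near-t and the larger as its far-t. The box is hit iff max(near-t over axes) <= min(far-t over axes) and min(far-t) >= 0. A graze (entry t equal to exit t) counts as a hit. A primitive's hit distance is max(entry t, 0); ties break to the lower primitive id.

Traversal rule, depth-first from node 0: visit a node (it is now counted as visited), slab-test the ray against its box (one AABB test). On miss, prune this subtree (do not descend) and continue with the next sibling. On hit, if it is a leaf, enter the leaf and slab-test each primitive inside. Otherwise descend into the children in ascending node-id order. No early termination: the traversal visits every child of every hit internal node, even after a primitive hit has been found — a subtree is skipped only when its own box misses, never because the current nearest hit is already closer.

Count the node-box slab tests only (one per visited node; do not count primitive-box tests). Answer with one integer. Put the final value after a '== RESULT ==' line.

Traverse from the root:
N0 x:[-22/3,16/3] y:[-12,15/2] z:[-1,37] -> hit [-1,16/3], descend [1, 9, 12, 15]
  N1 x:[-22/3,-7/3] y:[-21/2,-2] z:[2,32] -> miss, prune
  N9 x:[-7,16/3] y:[-5/2,13/2] z:[13,37] -> miss, prune
  N12 x:[-6,3] y:[0,15/2] z:[-1,14] -> hit [0,3], descend [4, 7, 11]
    N4 x:[-1,2/3] y:[0,3/2] z:[7,10] -> miss, prune
    N7 x:[-1/3,3] y:[0,9/2] z:[-1,14] -> hit [0,3] leaf, test {P4(miss), P9(miss)}
    N11 x:[-6,-2] y:[3,15/2] z:[3,12] -> miss, prune
  N15 x:[-3,16/3] y:[-12,-1] z:[-1,30] -> miss, prune

order=[0, 1, 9, 12, 4, 7, 11, 15]  |boxes|=8  |leaves|=1  hit=miss

== RESULT ==
8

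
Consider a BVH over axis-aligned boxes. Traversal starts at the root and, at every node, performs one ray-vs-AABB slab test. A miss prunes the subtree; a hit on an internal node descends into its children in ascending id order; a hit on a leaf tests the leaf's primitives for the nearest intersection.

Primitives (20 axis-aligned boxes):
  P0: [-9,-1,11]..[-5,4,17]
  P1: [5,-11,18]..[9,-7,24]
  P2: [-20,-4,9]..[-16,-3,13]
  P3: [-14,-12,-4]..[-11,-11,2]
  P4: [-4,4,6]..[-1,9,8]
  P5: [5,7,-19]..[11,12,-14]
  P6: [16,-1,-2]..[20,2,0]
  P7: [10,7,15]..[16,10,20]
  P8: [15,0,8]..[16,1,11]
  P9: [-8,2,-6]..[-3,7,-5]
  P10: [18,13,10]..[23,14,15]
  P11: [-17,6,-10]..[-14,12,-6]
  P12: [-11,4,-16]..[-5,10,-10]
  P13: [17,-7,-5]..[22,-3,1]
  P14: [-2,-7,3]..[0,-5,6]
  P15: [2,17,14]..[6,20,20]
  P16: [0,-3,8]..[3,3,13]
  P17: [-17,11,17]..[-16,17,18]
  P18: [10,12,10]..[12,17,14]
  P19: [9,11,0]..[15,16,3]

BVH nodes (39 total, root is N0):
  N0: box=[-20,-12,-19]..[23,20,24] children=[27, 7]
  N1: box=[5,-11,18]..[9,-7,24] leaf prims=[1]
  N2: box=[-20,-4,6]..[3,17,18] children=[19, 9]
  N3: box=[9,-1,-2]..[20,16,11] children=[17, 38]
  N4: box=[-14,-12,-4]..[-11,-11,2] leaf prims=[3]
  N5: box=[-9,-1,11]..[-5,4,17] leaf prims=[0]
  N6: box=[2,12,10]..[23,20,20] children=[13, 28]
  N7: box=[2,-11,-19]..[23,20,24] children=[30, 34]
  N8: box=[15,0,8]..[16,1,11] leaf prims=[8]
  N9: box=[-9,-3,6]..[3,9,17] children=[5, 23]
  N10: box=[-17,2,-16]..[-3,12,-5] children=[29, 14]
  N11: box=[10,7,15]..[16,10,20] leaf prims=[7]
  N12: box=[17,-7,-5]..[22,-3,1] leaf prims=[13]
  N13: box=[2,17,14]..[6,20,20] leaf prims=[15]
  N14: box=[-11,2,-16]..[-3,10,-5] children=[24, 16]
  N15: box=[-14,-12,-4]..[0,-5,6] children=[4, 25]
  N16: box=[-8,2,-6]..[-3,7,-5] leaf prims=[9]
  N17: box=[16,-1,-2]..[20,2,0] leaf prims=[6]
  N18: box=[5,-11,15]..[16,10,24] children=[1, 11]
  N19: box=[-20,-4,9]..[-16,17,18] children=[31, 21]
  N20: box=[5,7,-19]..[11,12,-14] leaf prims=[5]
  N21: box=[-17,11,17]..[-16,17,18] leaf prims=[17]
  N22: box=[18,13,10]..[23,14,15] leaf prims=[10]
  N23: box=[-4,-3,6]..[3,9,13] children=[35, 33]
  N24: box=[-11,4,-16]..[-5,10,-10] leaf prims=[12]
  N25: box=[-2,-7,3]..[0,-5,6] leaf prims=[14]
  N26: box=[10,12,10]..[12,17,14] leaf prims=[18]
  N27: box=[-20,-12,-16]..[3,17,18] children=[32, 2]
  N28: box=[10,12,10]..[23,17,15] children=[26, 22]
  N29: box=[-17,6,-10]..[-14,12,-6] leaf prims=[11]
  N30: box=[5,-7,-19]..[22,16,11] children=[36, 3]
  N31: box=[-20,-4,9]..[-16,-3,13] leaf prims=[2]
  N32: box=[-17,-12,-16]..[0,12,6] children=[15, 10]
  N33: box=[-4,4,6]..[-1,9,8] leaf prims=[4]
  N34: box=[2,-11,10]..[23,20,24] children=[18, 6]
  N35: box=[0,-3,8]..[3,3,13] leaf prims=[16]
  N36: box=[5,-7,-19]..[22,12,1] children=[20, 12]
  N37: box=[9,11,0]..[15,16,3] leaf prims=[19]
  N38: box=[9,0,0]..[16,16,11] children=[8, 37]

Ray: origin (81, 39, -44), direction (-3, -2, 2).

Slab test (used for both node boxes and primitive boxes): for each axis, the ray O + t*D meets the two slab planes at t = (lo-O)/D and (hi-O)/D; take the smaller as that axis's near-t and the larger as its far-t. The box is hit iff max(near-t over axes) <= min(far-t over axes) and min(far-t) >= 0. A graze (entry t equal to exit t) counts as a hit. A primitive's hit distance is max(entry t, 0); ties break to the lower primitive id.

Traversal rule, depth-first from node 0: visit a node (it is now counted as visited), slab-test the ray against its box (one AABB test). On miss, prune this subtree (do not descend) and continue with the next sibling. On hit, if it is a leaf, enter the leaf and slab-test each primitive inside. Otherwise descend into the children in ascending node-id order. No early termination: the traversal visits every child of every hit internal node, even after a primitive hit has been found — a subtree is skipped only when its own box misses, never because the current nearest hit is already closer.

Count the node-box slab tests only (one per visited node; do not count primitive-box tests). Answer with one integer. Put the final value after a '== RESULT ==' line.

Trace the traversal:
N0 x:[58/3,101/3] y:[19/2,51/2] z:[25/2,34] -> hit [58/3,51/2], descend [7, 27]
  N7 x:[58/3,79/3] y:[19/2,25] z:[25/2,34] -> hit [58/3,25], descend [30, 34]
    N30 x:[59/3,76/3] y:[23/2,23] z:[25/2,55/2] -> hit [59/3,23], descend [3, 36]
      N3 x:[61/3,24] y:[23/2,20] z:[21,55/2] -> miss, prune
      N36 x:[59/3,76/3] y:[27/2,23] z:[25/2,45/2] -> hit [59/3,45/2], descend [12, 20]
        N12 x:[59/3,64/3] y:[21,23] z:[39/2,45/2] -> hit [21,64/3] leaf, test {P13@t=21}
        N20 x:[70/3,76/3] y:[27/2,16] z:[25/2,15] -> miss, prune
    N34 x:[58/3,79/3] y:[19/2,25] z:[27,34] -> miss, prune
  N27 x:[26,101/3] y:[11,51/2] z:[14,31] -> miss, prune

9 AABB tests over nodes [0, 7, 30, 3, 36, 12, 20, 34, 27]; 1 leaf entered; closest P13.

== RESULT ==
9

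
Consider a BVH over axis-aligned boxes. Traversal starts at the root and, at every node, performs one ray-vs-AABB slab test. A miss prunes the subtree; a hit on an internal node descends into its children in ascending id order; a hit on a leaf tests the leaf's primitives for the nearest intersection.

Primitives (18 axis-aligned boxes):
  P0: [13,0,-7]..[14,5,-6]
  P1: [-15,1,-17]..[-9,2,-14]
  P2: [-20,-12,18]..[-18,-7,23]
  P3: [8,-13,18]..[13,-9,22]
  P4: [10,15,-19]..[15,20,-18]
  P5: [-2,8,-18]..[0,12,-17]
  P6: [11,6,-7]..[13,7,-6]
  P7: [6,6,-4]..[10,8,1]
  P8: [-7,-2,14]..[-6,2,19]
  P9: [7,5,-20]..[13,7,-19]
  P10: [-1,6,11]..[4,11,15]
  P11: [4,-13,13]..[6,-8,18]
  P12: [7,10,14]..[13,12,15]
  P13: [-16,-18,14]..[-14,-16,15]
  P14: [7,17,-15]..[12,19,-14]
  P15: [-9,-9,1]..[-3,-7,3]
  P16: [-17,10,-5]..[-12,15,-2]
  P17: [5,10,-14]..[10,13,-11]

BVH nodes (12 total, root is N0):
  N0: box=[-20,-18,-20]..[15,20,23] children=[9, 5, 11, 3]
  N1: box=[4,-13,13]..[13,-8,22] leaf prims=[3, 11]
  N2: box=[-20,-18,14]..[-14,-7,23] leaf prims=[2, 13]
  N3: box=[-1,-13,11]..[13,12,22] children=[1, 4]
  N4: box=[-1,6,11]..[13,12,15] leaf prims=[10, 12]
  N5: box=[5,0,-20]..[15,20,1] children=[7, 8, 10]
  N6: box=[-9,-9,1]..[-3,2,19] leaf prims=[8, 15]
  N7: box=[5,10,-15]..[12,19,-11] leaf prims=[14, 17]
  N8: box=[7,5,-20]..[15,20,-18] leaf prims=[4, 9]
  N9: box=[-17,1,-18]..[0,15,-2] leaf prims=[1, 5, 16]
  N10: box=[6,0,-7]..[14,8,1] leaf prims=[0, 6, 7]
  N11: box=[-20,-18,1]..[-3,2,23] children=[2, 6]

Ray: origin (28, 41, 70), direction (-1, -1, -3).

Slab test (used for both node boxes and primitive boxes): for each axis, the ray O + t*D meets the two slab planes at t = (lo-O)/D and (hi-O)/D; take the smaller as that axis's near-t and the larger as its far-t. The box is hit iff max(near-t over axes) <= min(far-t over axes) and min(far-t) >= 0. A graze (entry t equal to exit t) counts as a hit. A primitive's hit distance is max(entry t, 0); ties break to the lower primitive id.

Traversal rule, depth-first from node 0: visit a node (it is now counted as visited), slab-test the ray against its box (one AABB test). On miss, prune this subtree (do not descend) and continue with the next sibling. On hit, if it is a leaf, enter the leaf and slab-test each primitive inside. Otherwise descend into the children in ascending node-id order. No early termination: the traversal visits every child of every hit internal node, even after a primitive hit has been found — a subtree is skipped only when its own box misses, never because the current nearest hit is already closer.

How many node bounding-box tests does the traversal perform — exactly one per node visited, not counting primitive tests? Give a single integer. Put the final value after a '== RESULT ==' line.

Walk:
N0 x:[13,48] y:[21,59] z:[47/3,30] -> hit [21,30], descend [3, 5, 9, 11]
  N3 x:[15,29] y:[29,54] z:[16,59/3] -> miss, prune
  N5 x:[13,23] y:[21,41] z:[23,30] -> hit [23,23], descend [7, 8, 10]
    N7 x:[16,23] y:[22,31] z:[27,85/3] -> miss, prune
    N8 x:[13,21] y:[21,36] z:[88/3,30] -> miss, prune
    N10 x:[14,22] y:[33,41] z:[23,77/3] -> miss, prune
  N9 x:[28,45] y:[26,40] z:[24,88/3] -> hit [28,88/3] leaf, test {P1(miss), P5@t=29, P16(miss)}
  N11 x:[31,48] y:[39,59] z:[47/3,23] -> miss, prune

Summary -> nodes [0, 3, 5, 7, 8, 10, 9, 11]; box-tests=8; leaf-entries=1; first=P5

== RESULT ==
8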